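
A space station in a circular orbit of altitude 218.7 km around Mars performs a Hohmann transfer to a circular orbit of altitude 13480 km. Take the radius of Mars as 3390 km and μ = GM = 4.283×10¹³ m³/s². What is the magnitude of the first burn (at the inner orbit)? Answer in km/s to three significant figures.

Δv ≈ 0.977 km/s

r₁ = 3390 + 218.7 = 3608.7 km = 3.6087×10⁶ m.
r₂ = 3390 + 13480 = 16870 km = 1.6870×10⁷ m.
Transfer ellipse a_t = (r₁ + r₂)/2 = 1.024×10⁷ m.
At r₁: circular v_c1 = √(μ/r₁) = 3445 m/s; transfer-periapsis v_p = √[μ(2/r₁ − 1/a_t)] = 4422 m/s.
Δv₁ = v_p − v_c1 = 976.9 m/s.
= 0.9769 km/s.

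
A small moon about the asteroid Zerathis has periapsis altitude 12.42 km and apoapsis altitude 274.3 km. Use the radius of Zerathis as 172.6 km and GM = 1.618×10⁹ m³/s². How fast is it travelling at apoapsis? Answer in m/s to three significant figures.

r_p = 172.6 + 12.42 = 185.02 km = 1.8502×10⁵ m.
r_a = 172.6 + 274.3 = 446.90 km = 4.4690×10⁵ m.
Semi-major axis a = (r_p + r_a)/2 = 315.96 km = 3.160×10⁵ m.
Vis-viva: v² = μ(2/r − 1/a) = 1.618×10⁹ × (4.475×10⁻⁶ − 3.165×10⁻⁶) = 2.120×10³ m²/s².
v = 46.04 m/s.

v ≈ 46.0 m/s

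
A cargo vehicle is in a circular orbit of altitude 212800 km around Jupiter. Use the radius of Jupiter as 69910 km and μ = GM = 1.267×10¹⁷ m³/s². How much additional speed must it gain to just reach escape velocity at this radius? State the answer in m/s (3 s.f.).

Δv ≈ 8770 m/s

r = 69910 + 212800 = 282710 km = 2.8271×10⁸ m.
Circular speed v_c = √(μ/r) = 21170 m/s.
Escape speed v_esc = √(2μ/r) = √2 × v_c = 29940 m/s.
Δv = v_esc − v_c = 8769 m/s.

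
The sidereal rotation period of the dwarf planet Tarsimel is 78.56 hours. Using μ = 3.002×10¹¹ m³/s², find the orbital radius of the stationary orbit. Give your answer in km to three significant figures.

r_sync ≈ 8470 km

T = 78.56 hours = 2.828×10⁵ s.
A synchronous orbit has period T, so by Kepler's third law a = (μT²/4π²)^(1/3).
μT²/4π² = 3.002×10¹¹ × (2.828×10⁵)² / 39.48 = 6.082×10²⁰ m³.
a = 8.473×10⁶ m = 8472.7 km.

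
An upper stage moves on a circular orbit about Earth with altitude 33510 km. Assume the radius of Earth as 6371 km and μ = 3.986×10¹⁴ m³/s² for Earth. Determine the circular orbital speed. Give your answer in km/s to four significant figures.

r = 6371 + 33510 = 39881 km = 3.9881×10⁷ m.
For a circular orbit v = √(μ/r) = √(3.986×10¹⁴ / 3.988×10⁷) = √(9.995×10⁶) = 3161 m/s.
That is 3.161 km/s.

v ≈ 3.161 km/s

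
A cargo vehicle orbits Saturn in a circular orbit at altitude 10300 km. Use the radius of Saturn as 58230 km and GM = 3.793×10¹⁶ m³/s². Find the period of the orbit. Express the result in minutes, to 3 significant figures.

T ≈ 305 minutes

r = 58230 + 10300 = 68530 km = 6.8530×10⁷ m.
Kepler's third law: T = 2π√(r³/μ) = 2π√((6.853×10⁷)³ / 3.793×10¹⁶).
r³/μ = 8.485×10⁶ s², so T = 2π × 2.913×10³ = 1.830×10⁴ s.
Converting: 1.830×10⁴ s ÷ 60.00 = 305.0 minutes.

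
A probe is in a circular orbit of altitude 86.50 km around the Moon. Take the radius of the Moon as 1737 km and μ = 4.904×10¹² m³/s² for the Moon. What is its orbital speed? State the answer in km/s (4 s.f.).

r = 1737 + 86.50 = 1823.5 km = 1.8235×10⁶ m.
For a circular orbit v = √(μ/r) = √(4.904×10¹² / 1.824×10⁶) = √(2.689×10⁶) = 1640 m/s.
That is 1.640 km/s.

v ≈ 1.640 km/s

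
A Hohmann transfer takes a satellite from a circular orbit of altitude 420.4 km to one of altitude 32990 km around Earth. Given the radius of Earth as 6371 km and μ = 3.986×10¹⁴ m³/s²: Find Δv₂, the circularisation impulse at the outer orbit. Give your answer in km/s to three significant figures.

Δv ≈ 1.46 km/s

r₁ = 6371 + 420.4 = 6791.4 km = 6.7914×10⁶ m.
r₂ = 6371 + 32990 = 39361 km = 3.9361×10⁷ m.
Transfer ellipse a_t = (r₁ + r₂)/2 = 2.308×10⁷ m.
At r₁: circular v_c1 = √(μ/r₁) = 7661 m/s; transfer-perigee v_p = √[μ(2/r₁ − 1/a_t)] = 10010 m/s.
At r₂: circular v_c2 = √(μ/r₂) = 3182 m/s; transfer-apogee v_a = √[μ(2/r₂ − 1/a_t)] = 1726 m/s.
Δv₂ = v_c2 − v_a = 1456 m/s.
= 1.456 km/s.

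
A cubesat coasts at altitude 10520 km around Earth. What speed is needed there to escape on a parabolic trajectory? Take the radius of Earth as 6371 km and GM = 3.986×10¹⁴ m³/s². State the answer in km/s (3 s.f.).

r = 6371 + 10520 = 16891 km = 1.6891×10⁷ m.
Escape speed v_esc = √(2μ/r) = √(2 × 3.986×10¹⁴ / 1.689×10⁷) = √(4.720×10⁷) = 6870 m/s.
= 6.870 km/s.

v_esc ≈ 6.87 km/s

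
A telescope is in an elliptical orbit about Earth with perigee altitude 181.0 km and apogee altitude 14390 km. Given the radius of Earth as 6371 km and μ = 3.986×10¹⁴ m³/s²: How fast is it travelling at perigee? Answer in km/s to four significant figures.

v ≈ 9.617 km/s

r_p = 6371 + 181.0 = 6552.0 km = 6.5520×10⁶ m.
r_a = 6371 + 14390 = 20761 km = 2.0761×10⁷ m.
Semi-major axis a = (r_p + r_a)/2 = 13656 km = 1.366×10⁷ m.
Vis-viva: v² = μ(2/r − 1/a) = 3.986×10¹⁴ × (3.053×10⁻⁷ − 7.323×10⁻⁸) = 9.249×10⁷ m²/s².
v = 9617 m/s = 9.617 km/s.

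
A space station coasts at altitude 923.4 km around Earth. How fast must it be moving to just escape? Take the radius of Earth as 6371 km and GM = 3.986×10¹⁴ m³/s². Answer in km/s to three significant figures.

v_esc ≈ 10.5 km/s

r = 6371 + 923.4 = 7294.4 km = 7.2944×10⁶ m.
Escape speed v_esc = √(2μ/r) = √(2 × 3.986×10¹⁴ / 7.294×10⁶) = √(1.093×10⁸) = 10450 m/s.
= 10.45 km/s.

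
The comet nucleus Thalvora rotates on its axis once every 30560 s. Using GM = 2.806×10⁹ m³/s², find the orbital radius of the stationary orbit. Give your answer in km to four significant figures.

A synchronous orbit has period T, so by Kepler's third law a = (μT²/4π²)^(1/3).
μT²/4π² = 2.806×10⁹ × (3.056×10⁴)² / 39.48 = 6.638×10¹⁶ m³.
a = 4.049×10⁵ m = 404.90 km.

r_sync ≈ 404.9 km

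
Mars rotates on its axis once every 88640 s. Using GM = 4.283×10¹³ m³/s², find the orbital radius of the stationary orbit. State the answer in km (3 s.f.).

r_sync ≈ 20400 km

A synchronous orbit has period T, so by Kepler's third law a = (μT²/4π²)^(1/3).
μT²/4π² = 4.283×10¹³ × (8.864×10⁴)² / 39.48 = 8.524×10²¹ m³.
a = 2.043×10⁷ m = 20428 km.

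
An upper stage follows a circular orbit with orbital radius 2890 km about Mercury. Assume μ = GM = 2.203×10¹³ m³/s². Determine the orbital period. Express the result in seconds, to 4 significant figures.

r = 2890 km = 2.890×10⁶ m.
Kepler's third law: T = 2π√(r³/μ) = 2π√((2.890×10⁶)³ / 2.203×10¹³).
r³/μ = 1.096×10⁶ s², so T = 2π × 1.047×10³ = 6.577×10³ s.

T ≈ 6577 seconds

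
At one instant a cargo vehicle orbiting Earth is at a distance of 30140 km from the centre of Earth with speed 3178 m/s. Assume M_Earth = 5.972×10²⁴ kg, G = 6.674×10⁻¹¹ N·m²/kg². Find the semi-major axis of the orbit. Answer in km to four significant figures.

μ = GM = 6.674×10⁻¹¹ × 5.972×10²⁴ = 3.986×10¹⁴ m³/s².
r = 3.014×10⁷ m.
Specific orbital energy ε = v²/2 − μ/r = (3178)²/2 − 3.986×10¹⁴/3.014×10⁷ = -8.174×10⁶ J/kg.
Since ε = −μ/(2a), a = −μ/(2ε) = 2.438×10⁷ m = 24380 km.

a ≈ 24380 km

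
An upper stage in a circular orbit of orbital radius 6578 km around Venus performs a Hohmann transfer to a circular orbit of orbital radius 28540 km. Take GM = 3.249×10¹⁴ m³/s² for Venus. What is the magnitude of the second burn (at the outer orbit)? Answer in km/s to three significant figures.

r₁ = 6578 km = 6.578×10⁶ m.
r₂ = 28540 km = 2.854×10⁷ m.
Transfer ellipse a_t = (r₁ + r₂)/2 = 1.756×10⁷ m.
At r₁: circular v_c1 = √(μ/r₁) = 7028 m/s; transfer-periapsis v_p = √[μ(2/r₁ − 1/a_t)] = 8960 m/s.
At r₂: circular v_c2 = √(μ/r₂) = 3374 m/s; transfer-apoapsis v_a = √[μ(2/r₂ − 1/a_t)] = 2065 m/s.
Δv₂ = v_c2 − v_a = 1309 m/s.
= 1.309 km/s.

Δv ≈ 1.31 km/s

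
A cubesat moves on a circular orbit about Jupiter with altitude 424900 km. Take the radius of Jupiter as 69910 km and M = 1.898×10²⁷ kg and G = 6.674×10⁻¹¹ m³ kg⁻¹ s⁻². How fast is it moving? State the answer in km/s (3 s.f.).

μ = GM = 6.674×10⁻¹¹ × 1.898×10²⁷ = 1.267×10¹⁷ m³/s².
r = 69910 + 424900 = 494810 km = 4.9481×10⁸ m.
For a circular orbit v = √(μ/r) = √(1.267×10¹⁷ / 4.948×10⁸) = √(2.560×10⁸) = 16000 m/s.
That is 16.00 km/s.

v ≈ 16.0 km/s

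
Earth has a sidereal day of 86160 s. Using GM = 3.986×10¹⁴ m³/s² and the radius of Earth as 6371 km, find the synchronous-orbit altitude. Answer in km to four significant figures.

A synchronous orbit has period T, so by Kepler's third law a = (μT²/4π²)^(1/3).
μT²/4π² = 3.986×10¹⁴ × (8.616×10⁴)² / 39.48 = 7.495×10²² m³.
a = 4.216×10⁷ m = 42163 km.
Altitude h = a − R = 42163 − 6371 = 35792 km.

h_sync ≈ 35790 km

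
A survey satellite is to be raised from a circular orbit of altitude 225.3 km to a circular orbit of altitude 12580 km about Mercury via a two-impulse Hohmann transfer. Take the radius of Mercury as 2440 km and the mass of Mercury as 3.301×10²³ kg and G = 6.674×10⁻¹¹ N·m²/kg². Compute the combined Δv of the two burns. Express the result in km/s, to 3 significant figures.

μ = GM = 6.674×10⁻¹¹ × 3.301×10²³ = 2.203×10¹³ m³/s².
r₁ = 2440 + 225.3 = 2665.3 km = 2.6653×10⁶ m.
r₂ = 2440 + 12580 = 15020 km = 1.5020×10⁷ m.
Transfer ellipse a_t = (r₁ + r₂)/2 = 8.843×10⁶ m.
At r₁: circular v_c1 = √(μ/r₁) = 2875 m/s; transfer-periherm v_p = √[μ(2/r₁ − 1/a_t)] = 3747 m/s.
Δv₁ = v_p − v_c1 = 872.0 m/s.
At r₂: circular v_c2 = √(μ/r₂) = 1211 m/s; transfer-apoherm v_a = √[μ(2/r₂ − 1/a_t)] = 664.9 m/s.
Δv₂ = v_c2 − v_a = 546.2 m/s.
Total Δv = Δv₁ + Δv₂ = 1418 m/s = 1.418 km/s.

Δv_total ≈ 1.42 km/s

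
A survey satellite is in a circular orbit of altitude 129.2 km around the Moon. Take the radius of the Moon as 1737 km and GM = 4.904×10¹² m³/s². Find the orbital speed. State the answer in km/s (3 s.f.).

r = 1737 + 129.2 = 1866.2 km = 1.8662×10⁶ m.
For a circular orbit v = √(μ/r) = √(4.904×10¹² / 1.866×10⁶) = √(2.628×10⁶) = 1621 m/s.
That is 1.621 km/s.

v ≈ 1.62 km/s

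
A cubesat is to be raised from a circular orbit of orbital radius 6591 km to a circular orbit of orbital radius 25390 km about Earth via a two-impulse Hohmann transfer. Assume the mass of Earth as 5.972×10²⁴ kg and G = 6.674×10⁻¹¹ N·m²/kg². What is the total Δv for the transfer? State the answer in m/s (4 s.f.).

Δv_total ≈ 3441 m/s

μ = GM = 6.674×10⁻¹¹ × 5.972×10²⁴ = 3.986×10¹⁴ m³/s².
r₁ = 6591 km = 6.591×10⁶ m.
r₂ = 25390 km = 2.539×10⁷ m.
Transfer ellipse a_t = (r₁ + r₂)/2 = 1.599×10⁷ m.
At r₁: circular v_c1 = √(μ/r₁) = 7776 m/s; transfer-perigee v_p = √[μ(2/r₁ − 1/a_t)] = 9799 m/s.
Δv₁ = v_p − v_c1 = 2023 m/s.
At r₂: circular v_c2 = √(μ/r₂) = 3962 m/s; transfer-apogee v_a = √[μ(2/r₂ − 1/a_t)] = 2544 m/s.
Δv₂ = v_c2 − v_a = 1418 m/s.
Total Δv = Δv₁ + Δv₂ = 3441 m/s.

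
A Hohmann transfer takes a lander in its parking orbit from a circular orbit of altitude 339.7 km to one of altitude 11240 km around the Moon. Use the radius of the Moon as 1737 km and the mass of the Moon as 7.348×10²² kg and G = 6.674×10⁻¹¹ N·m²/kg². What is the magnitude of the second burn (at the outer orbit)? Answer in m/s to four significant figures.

μ = GM = 6.674×10⁻¹¹ × 7.348×10²² = 4.904×10¹² m³/s².
r₁ = 1737 + 339.7 = 2076.7 km = 2.0767×10⁶ m.
r₂ = 1737 + 11240 = 12977 km = 1.2977×10⁷ m.
Transfer ellipse a_t = (r₁ + r₂)/2 = 7.527×10⁶ m.
At r₁: circular v_c1 = √(μ/r₁) = 1537 m/s; transfer-perilune v_p = √[μ(2/r₁ − 1/a_t)] = 2018 m/s.
At r₂: circular v_c2 = √(μ/r₂) = 614.7 m/s; transfer-apolune v_a = √[μ(2/r₂ − 1/a_t)] = 322.9 m/s.
Δv₂ = v_c2 − v_a = 291.8 m/s.

Δv ≈ 291.8 m/s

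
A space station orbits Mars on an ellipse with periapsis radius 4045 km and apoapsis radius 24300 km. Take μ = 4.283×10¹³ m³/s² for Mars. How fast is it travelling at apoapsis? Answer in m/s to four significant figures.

Semi-major axis a = (r_p + r_a)/2 = 14172 km = 1.417×10⁷ m.
Vis-viva: v² = μ(2/r − 1/a) = 4.283×10¹³ × (8.230×10⁻⁸ − 7.056×10⁻⁸) = 5.031×10⁵ m²/s².
v = 709.3 m/s.

v ≈ 709.3 m/s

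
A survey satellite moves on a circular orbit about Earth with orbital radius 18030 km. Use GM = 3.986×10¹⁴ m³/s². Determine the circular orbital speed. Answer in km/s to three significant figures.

v ≈ 4.70 km/s

r = 18030 km = 1.803×10⁷ m.
For a circular orbit v = √(μ/r) = √(3.986×10¹⁴ / 1.803×10⁷) = √(2.211×10⁷) = 4702 m/s.
That is 4.702 km/s.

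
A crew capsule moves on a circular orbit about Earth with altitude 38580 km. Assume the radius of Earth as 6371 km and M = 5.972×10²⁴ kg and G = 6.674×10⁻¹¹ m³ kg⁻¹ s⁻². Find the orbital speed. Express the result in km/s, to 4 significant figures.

v ≈ 2.978 km/s

μ = GM = 6.674×10⁻¹¹ × 5.972×10²⁴ = 3.986×10¹⁴ m³/s².
r = 6371 + 38580 = 44951 km = 4.4951×10⁷ m.
For a circular orbit v = √(μ/r) = √(3.986×10¹⁴ / 4.495×10⁷) = √(8.867×10⁶) = 2978 m/s.
That is 2.978 km/s.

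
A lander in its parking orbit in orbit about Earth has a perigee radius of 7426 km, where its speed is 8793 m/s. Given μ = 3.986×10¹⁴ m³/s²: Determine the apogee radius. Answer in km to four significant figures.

r_p = 7.426×10⁶ m.
Specific energy ε = v²/2 − μ/r = -1.502×10⁷ J/kg, so a = −μ/(2ε) = 1.327×10⁷ m.
The apsides satisfy r_p + r_a = 2a, so the apogee radius is 2a − r_p = 1.912×10⁷ m = 19116 km.

apogee radius ≈ 19120 km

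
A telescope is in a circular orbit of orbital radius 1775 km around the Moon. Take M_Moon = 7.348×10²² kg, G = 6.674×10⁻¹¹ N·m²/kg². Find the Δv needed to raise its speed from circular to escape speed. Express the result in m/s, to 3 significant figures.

Δv ≈ 688 m/s

μ = GM = 6.674×10⁻¹¹ × 7.348×10²² = 4.904×10¹² m³/s².
r = 1775 km = 1.775×10⁶ m.
Circular speed v_c = √(μ/r) = 1662 m/s.
Escape speed v_esc = √(2μ/r) = √2 × v_c = 2351 m/s.
Δv = v_esc − v_c = 688.5 m/s.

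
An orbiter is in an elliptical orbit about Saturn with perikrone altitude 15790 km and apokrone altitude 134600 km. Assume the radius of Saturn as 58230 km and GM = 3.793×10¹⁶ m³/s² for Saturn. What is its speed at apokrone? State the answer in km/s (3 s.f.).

r_p = 58230 + 15790 = 74020 km = 7.4020×10⁷ m.
r_a = 58230 + 134600 = 192830 km = 1.9283×10⁸ m.
Semi-major axis a = (r_p + r_a)/2 = 1.3342×10⁵ km = 1.334×10⁸ m.
Vis-viva: v² = μ(2/r − 1/a) = 3.793×10¹⁶ × (1.037×10⁻⁸ − 7.495×10⁻⁹) = 1.091×10⁸ m²/s².
v = 10450 m/s = 10.45 km/s.

v ≈ 10.4 km/s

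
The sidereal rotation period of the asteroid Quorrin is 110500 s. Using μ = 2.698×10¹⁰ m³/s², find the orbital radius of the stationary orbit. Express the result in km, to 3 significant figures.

r_sync ≈ 2030 km

A synchronous orbit has period T, so by Kepler's third law a = (μT²/4π²)^(1/3).
μT²/4π² = 2.698×10¹⁰ × (1.105×10⁵)² / 39.48 = 8.345×10¹⁸ m³.
a = 2.028×10⁶ m = 2028.3 km.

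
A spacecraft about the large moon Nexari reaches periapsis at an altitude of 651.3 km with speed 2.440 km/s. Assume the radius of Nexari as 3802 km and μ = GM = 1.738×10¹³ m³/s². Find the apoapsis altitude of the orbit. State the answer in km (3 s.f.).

r_p = 3802 + 651.3 = 4453.3 km = 4.453×10⁶ m.
Specific energy ε = v²/2 − μ/r = -9.259×10⁵ J/kg, so a = −μ/(2ε) = 9.385×10⁶ m.
The apsides satisfy r_p + r_a = 2a, so the apoapsis radius is 2a − r_p = 1.432×10⁷ m = 14317 km.
Apoapsis altitude = 14317 − 3802 = 10515 km.

apoapsis altitude ≈ 10500 km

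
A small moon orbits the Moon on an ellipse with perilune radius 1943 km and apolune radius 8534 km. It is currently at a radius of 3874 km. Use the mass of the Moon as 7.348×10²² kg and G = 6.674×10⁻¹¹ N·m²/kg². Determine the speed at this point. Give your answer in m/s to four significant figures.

μ = GM = 6.674×10⁻¹¹ × 7.348×10²² = 4.904×10¹² m³/s².
Semi-major axis a = (r_p + r_a)/2 = 5238.5 km = 5.238×10⁶ m.
Vis-viva: v² = μ(2/r − 1/a) = 4.904×10¹² × (5.163×10⁻⁷ − 1.909×10⁻⁷) = 1.596×10⁶ m²/s².
v = 1263 m/s.

v ≈ 1263 m/s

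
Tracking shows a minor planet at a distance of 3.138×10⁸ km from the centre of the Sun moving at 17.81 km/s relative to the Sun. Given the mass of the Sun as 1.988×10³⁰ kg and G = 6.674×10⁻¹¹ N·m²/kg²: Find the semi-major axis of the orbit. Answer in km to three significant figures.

μ = GM = 6.674×10⁻¹¹ × 1.988×10³⁰ = 1.327×10²⁰ m³/s².
r = 3.138×10¹¹ m.
Specific orbital energy ε = v²/2 − μ/r = (17810)²/2 − 1.327×10²⁰/3.138×10¹¹ = -2.642×10⁸ J/kg.
Since ε = −μ/(2a), a = −μ/(2ε) = 2.511×10¹¹ m = 2.5108×10⁸ km.

a ≈ 2.51×10⁸ km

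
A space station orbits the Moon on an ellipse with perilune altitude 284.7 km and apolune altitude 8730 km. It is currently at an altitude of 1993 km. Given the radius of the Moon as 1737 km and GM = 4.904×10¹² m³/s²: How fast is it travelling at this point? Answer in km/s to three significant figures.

r_p = 1737 + 284.7 = 2021.7 km = 2.0217×10⁶ m.
r_a = 1737 + 8730 = 10467 km = 1.0467×10⁷ m.
r = 1737 + 1993 = 3730.0 km = 3.730×10⁶ m.
Semi-major axis a = (r_p + r_a)/2 = 6244.4 km = 6.244×10⁶ m.
Vis-viva: v² = μ(2/r − 1/a) = 4.904×10¹² × (5.362×10⁻⁷ − 1.601×10⁻⁷) = 1.844×10⁶ m²/s².
v = 1358 m/s = 1.358 km/s.

v ≈ 1.36 km/s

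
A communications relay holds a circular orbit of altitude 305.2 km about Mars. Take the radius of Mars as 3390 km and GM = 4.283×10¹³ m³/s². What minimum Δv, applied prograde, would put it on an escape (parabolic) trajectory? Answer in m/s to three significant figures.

Δv ≈ 1410 m/s

r = 3390 + 305.2 = 3695.2 km = 3.6952×10⁶ m.
Circular speed v_c = √(μ/r) = 3405 m/s.
Escape speed v_esc = √(2μ/r) = √2 × v_c = 4815 m/s.
Δv = v_esc − v_c = 1410 m/s.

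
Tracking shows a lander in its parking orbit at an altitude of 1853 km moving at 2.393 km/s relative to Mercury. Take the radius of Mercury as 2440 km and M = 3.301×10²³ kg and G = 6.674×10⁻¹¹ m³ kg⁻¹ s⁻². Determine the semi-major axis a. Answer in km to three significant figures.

a ≈ 4860 km

μ = GM = 6.674×10⁻¹¹ × 3.301×10²³ = 2.203×10¹³ m³/s².
r = 2440 + 1853 = 4293.0 km = 4.293×10⁶ m.
Vis-viva rearranged: 1/a = 2/r − v²/μ = 4.659×10⁻⁷ − 2.599×10⁻⁷ = 2.059×10⁻⁷ m⁻¹.
a = 4.856×10⁶ m = 4855.6 km.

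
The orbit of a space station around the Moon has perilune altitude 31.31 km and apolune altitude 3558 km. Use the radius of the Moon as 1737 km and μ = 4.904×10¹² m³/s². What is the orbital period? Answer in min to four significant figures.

r_p = 1737 + 31.31 = 1768.3 km = 1.7683×10⁶ m.
r_a = 1737 + 3558 = 5295.0 km = 5.2950×10⁶ m.
Semi-major axis a = (r_p + r_a)/2 = (1768.3 + 5295.0)/2 = 3531.7 km = 3.532×10⁶ m.
By Kepler's third law T = 2π√(a³/μ) = 2π × 2.997×10³ = 1.883×10⁴ s.
= 313.8 min.

T ≈ 313.8 min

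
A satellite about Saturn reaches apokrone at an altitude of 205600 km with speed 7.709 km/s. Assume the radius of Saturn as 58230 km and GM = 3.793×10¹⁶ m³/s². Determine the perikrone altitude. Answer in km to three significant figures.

perikrone altitude ≈ 10500 km

r_a = 58230 + 205600 = 2.6383×10⁵ km = 2.638×10⁸ m.
Specific energy ε = v²/2 − μ/r = -1.141×10⁸ J/kg, so a = −μ/(2ε) = 1.663×10⁸ m.
The apsides satisfy r_p + r_a = 2a, so the perikrone radius is 2a − r_a = 6.874×10⁷ m = 68736 km.
Perikrone altitude = 68736 − 58230 = 10506 km.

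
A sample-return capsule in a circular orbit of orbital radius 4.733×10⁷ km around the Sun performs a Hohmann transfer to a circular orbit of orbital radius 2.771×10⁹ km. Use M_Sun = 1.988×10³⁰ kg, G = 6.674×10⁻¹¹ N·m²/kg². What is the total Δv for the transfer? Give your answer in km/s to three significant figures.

Δv_total ≈ 27.0 km/s

μ = GM = 6.674×10⁻¹¹ × 1.988×10³⁰ = 1.327×10²⁰ m³/s².
r₁ = 4.733×10⁷ km = 4.733×10¹⁰ m.
r₂ = 2.771×10⁹ km = 2.771×10¹² m.
Transfer ellipse a_t = (r₁ + r₂)/2 = 1.409×10¹² m.
At r₁: circular v_c1 = √(μ/r₁) = 52950 m/s; transfer-perihelion v_p = √[μ(2/r₁ − 1/a_t)] = 74250 m/s.
Δv₁ = v_p − v_c1 = 21300 m/s.
At r₂: circular v_c2 = √(μ/r₂) = 6920 m/s; transfer-aphelion v_a = √[μ(2/r₂ − 1/a_t)] = 1268 m/s.
Δv₂ = v_c2 − v_a = 5651 m/s.
Total Δv = Δv₁ + Δv₂ = 26950 m/s = 26.95 km/s.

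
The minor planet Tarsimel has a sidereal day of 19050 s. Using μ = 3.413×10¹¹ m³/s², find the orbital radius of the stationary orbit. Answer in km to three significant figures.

A synchronous orbit has period T, so by Kepler's third law a = (μT²/4π²)^(1/3).
μT²/4π² = 3.413×10¹¹ × (1.905×10⁴)² / 39.48 = 3.137×10¹⁸ m³.
a = 1.464×10⁶ m = 1463.9 km.

r_sync ≈ 1460 km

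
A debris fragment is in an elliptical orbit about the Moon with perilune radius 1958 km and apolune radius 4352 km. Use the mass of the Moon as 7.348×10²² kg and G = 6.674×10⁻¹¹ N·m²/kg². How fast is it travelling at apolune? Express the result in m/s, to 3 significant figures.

v ≈ 836 m/s

μ = GM = 6.674×10⁻¹¹ × 7.348×10²² = 4.904×10¹² m³/s².
Semi-major axis a = (r_p + r_a)/2 = 3155.0 km = 3.155×10⁶ m.
Vis-viva: v² = μ(2/r − 1/a) = 4.904×10¹² × (4.596×10⁻⁷ − 3.170×10⁻⁷) = 6.993×10⁵ m²/s².
v = 836.3 m/s.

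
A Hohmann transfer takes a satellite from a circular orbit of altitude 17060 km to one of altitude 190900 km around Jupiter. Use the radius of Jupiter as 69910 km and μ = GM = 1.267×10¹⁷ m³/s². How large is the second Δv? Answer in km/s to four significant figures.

r₁ = 69910 + 17060 = 86970 km = 8.6970×10⁷ m.
r₂ = 69910 + 190900 = 260810 km = 2.6081×10⁸ m.
Transfer ellipse a_t = (r₁ + r₂)/2 = 1.739×10⁸ m.
At r₁: circular v_c1 = √(μ/r₁) = 38170 m/s; transfer-perijove v_p = √[μ(2/r₁ − 1/a_t)] = 46740 m/s.
At r₂: circular v_c2 = √(μ/r₂) = 22040 m/s; transfer-apojove v_a = √[μ(2/r₂ − 1/a_t)] = 15590 m/s.
Δv₂ = v_c2 − v_a = 6453 m/s.
= 6.453 km/s.

Δv ≈ 6.453 km/s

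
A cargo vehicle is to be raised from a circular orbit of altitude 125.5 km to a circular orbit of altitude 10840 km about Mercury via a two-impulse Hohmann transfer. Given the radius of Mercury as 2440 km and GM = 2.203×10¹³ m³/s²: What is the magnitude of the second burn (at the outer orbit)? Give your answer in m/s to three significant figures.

r₁ = 2440 + 125.5 = 2565.5 km = 2.5655×10⁶ m.
r₂ = 2440 + 10840 = 13280 km = 1.3280×10⁷ m.
Transfer ellipse a_t = (r₁ + r₂)/2 = 7.923×10⁶ m.
At r₁: circular v_c1 = √(μ/r₁) = 2930 m/s; transfer-periherm v_p = √[μ(2/r₁ − 1/a_t)] = 3794 m/s.
At r₂: circular v_c2 = √(μ/r₂) = 1288 m/s; transfer-apoherm v_a = √[μ(2/r₂ − 1/a_t)] = 732.9 m/s.
Δv₂ = v_c2 − v_a = 555.1 m/s.

Δv ≈ 555 m/s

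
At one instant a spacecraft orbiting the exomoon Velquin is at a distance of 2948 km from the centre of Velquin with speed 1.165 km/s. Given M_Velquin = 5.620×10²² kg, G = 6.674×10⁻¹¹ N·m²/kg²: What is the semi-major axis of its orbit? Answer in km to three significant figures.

μ = GM = 6.674×10⁻¹¹ × 5.620×10²² = 3.751×10¹² m³/s².
r = 2.948×10⁶ m.
Vis-viva rearranged: 1/a = 2/r − v²/μ = 6.784×10⁻⁷ − 3.619×10⁻⁷ = 3.166×10⁻⁷ m⁻¹.
a = 3.159×10⁶ m = 3158.8 km.

a ≈ 3160 km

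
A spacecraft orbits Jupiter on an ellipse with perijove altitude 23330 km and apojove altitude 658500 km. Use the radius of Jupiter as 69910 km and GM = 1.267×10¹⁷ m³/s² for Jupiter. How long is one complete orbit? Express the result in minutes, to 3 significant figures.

r_p = 69910 + 23330 = 93240 km = 9.3240×10⁷ m.
r_a = 69910 + 658500 = 728410 km = 7.2841×10⁸ m.
Semi-major axis a = (r_p + r_a)/2 = (93240 + 7.2841×10⁵)/2 = 4.1082×10⁵ km = 4.108×10⁸ m.
By Kepler's third law T = 2π√(a³/μ) = 2π × 2.339×10⁴ = 1.470×10⁵ s.
= 2450 minutes.

T ≈ 2450 minutes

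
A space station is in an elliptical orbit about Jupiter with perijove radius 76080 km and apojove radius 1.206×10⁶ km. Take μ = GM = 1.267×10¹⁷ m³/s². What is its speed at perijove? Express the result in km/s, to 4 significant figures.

Semi-major axis a = (r_p + r_a)/2 = 6.4104×10⁵ km = 6.410×10⁸ m.
Vis-viva: v² = μ(2/r − 1/a) = 1.267×10¹⁷ × (2.629×10⁻⁸ − 1.560×10⁻⁹) = 3.133×10⁹ m²/s².
v = 55970 m/s = 55.97 km/s.

v ≈ 55.97 km/s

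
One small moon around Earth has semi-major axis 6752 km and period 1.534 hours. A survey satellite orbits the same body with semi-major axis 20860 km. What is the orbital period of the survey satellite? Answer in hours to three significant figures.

T₂ ≈ 8.33 hours

Kepler's third law: T² ∝ a³, so T₂ = T₁ (a₂/a₁)^(3/2).
a₂/a₁ = 3.089, (a₂/a₁)^(3/2) = 5.430.
T₂ = 1.534 × 5.430 = 8.330 hours.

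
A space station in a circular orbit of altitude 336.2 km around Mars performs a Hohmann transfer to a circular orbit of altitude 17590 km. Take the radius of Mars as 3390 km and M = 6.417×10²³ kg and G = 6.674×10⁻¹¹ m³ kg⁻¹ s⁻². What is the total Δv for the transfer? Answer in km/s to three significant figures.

Δv_total ≈ 1.67 km/s

μ = GM = 6.674×10⁻¹¹ × 6.417×10²³ = 4.283×10¹³ m³/s².
r₁ = 3390 + 336.2 = 3726.2 km = 3.7262×10⁶ m.
r₂ = 3390 + 17590 = 20980 km = 2.0980×10⁷ m.
Transfer ellipse a_t = (r₁ + r₂)/2 = 1.235×10⁷ m.
At r₁: circular v_c1 = √(μ/r₁) = 3390 m/s; transfer-periapsis v_p = √[μ(2/r₁ − 1/a_t)] = 4418 m/s.
Δv₁ = v_p − v_c1 = 1028 m/s.
At r₂: circular v_c2 = √(μ/r₂) = 1429 m/s; transfer-apoapsis v_a = √[μ(2/r₂ − 1/a_t)] = 784.7 m/s.
Δv₂ = v_c2 − v_a = 644.1 m/s.
Total Δv = Δv₁ + Δv₂ = 1672 m/s = 1.672 km/s.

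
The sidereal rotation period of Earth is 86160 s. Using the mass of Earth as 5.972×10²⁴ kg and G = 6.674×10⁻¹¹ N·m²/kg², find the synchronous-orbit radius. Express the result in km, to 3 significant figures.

r_sync ≈ 42200 km

μ = GM = 6.674×10⁻¹¹ × 5.972×10²⁴ = 3.986×10¹⁴ m³/s².
A synchronous orbit has period T, so by Kepler's third law a = (μT²/4π²)^(1/3).
μT²/4π² = 3.986×10¹⁴ × (8.616×10⁴)² / 39.48 = 7.495×10²² m³.
a = 4.216×10⁷ m = 42162 km.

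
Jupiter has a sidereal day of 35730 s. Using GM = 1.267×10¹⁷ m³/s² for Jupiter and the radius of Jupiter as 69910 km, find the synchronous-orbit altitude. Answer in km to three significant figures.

h_sync ≈ 90100 km

A synchronous orbit has period T, so by Kepler's third law a = (μT²/4π²)^(1/3).
μT²/4π² = 1.267×10¹⁷ × (3.573×10⁴)² / 39.48 = 4.097×10²⁴ m³.
a = 1.600×10⁸ m = 1.6002×10⁵ km.
Altitude h = a − R = 1.6002×10⁵ − 69910 = 90105 km.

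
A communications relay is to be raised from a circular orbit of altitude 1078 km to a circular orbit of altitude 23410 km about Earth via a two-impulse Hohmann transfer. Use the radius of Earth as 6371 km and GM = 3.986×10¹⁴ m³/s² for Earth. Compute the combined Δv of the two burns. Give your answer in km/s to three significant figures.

Δv_total ≈ 3.28 km/s

r₁ = 6371 + 1078 = 7449.0 km = 7.4490×10⁶ m.
r₂ = 6371 + 23410 = 29781 km = 2.9781×10⁷ m.
Transfer ellipse a_t = (r₁ + r₂)/2 = 1.862×10⁷ m.
At r₁: circular v_c1 = √(μ/r₁) = 7315 m/s; transfer-perigee v_p = √[μ(2/r₁ − 1/a_t)] = 9252 m/s.
Δv₁ = v_p − v_c1 = 1937 m/s.
At r₂: circular v_c2 = √(μ/r₂) = 3658 m/s; transfer-apogee v_a = √[μ(2/r₂ − 1/a_t)] = 2314 m/s.
Δv₂ = v_c2 − v_a = 1344 m/s.
Total Δv = Δv₁ + Δv₂ = 3282 m/s = 3.282 km/s.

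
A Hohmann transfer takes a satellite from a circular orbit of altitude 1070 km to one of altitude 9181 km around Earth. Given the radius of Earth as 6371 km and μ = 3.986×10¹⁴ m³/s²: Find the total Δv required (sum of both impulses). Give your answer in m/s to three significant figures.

Δv_total ≈ 2180 m/s

r₁ = 6371 + 1070 = 7441.0 km = 7.4410×10⁶ m.
r₂ = 6371 + 9181 = 15552 km = 1.5552×10⁷ m.
Transfer ellipse a_t = (r₁ + r₂)/2 = 1.150×10⁷ m.
At r₁: circular v_c1 = √(μ/r₁) = 7319 m/s; transfer-perigee v_p = √[μ(2/r₁ − 1/a_t)] = 8513 m/s.
Δv₁ = v_p − v_c1 = 1194 m/s.
At r₂: circular v_c2 = √(μ/r₂) = 5063 m/s; transfer-apogee v_a = √[μ(2/r₂ − 1/a_t)] = 4073 m/s.
Δv₂ = v_c2 − v_a = 989.7 m/s.
Total Δv = Δv₁ + Δv₂ = 2183 m/s.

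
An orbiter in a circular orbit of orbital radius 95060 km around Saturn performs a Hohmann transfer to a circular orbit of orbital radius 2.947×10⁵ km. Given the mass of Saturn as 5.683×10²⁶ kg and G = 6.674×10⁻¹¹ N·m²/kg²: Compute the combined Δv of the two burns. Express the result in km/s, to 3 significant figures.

μ = GM = 6.674×10⁻¹¹ × 5.683×10²⁶ = 3.793×10¹⁶ m³/s².
r₁ = 95060 km = 9.506×10⁷ m.
r₂ = 2.947×10⁵ km = 2.947×10⁸ m.
Transfer ellipse a_t = (r₁ + r₂)/2 = 1.949×10⁸ m.
At r₁: circular v_c1 = √(μ/r₁) = 19970 m/s; transfer-perikrone v_p = √[μ(2/r₁ − 1/a_t)] = 24560 m/s.
Δv₁ = v_p − v_c1 = 4589 m/s.
At r₂: circular v_c2 = √(μ/r₂) = 11340 m/s; transfer-apokrone v_a = √[μ(2/r₂ − 1/a_t)] = 7923 m/s.
Δv₂ = v_c2 − v_a = 3421 m/s.
Total Δv = Δv₁ + Δv₂ = 8010 m/s = 8.010 km/s.

Δv_total ≈ 8.01 km/s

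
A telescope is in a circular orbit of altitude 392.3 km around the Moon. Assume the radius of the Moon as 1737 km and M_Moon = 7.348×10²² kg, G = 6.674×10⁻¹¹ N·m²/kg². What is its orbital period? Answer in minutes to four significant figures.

T ≈ 146.9 minutes

μ = GM = 6.674×10⁻¹¹ × 7.348×10²² = 4.904×10¹² m³/s².
r = 1737 + 392.3 = 2129.3 km = 2.1293×10⁶ m.
Kepler's third law: T = 2π√(r³/μ) = 2π√((2.129×10⁶)³ / 4.904×10¹²).
r³/μ = 1.969×10⁶ s², so T = 2π × 1.403×10³ = 8.816×10³ s.
Converting: 8.816×10³ s ÷ 60.00 = 146.9 minutes.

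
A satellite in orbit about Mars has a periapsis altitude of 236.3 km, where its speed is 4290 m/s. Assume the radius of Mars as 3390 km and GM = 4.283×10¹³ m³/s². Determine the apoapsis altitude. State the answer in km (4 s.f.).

apoapsis altitude ≈ 9401 km

r_p = 3390 + 236.3 = 3626.3 km = 3.626×10⁶ m.
Specific energy ε = v²/2 − μ/r = -2.609×10⁶ J/kg, so a = −μ/(2ε) = 8.208×10⁶ m.
The apsides satisfy r_p + r_a = 2a, so the apoapsis radius is 2a − r_p = 1.279×10⁷ m = 12791 km.
Apoapsis altitude = 12791 − 3390 = 9400.7 km.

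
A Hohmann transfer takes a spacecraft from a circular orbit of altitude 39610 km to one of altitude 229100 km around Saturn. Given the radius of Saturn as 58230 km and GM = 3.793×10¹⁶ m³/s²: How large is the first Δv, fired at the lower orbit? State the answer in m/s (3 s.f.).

r₁ = 58230 + 39610 = 97840 km = 9.7840×10⁷ m.
r₂ = 58230 + 229100 = 287330 km = 2.8733×10⁸ m.
Transfer ellipse a_t = (r₁ + r₂)/2 = 1.926×10⁸ m.
At r₁: circular v_c1 = √(μ/r₁) = 19690 m/s; transfer-perikrone v_p = √[μ(2/r₁ − 1/a_t)] = 24050 m/s.
Δv₁ = v_p − v_c1 = 4360 m/s.

Δv ≈ 4360 m/s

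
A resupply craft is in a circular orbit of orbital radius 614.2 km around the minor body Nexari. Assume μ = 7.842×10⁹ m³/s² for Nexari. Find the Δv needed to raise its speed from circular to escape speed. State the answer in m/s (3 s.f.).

Δv ≈ 46.8 m/s

r = 614.2 km = 6.142×10⁵ m.
Circular speed v_c = √(μ/r) = 113.0 m/s.
Escape speed v_esc = √(2μ/r) = √2 × v_c = 159.8 m/s.
Δv = v_esc − v_c = 46.80 m/s.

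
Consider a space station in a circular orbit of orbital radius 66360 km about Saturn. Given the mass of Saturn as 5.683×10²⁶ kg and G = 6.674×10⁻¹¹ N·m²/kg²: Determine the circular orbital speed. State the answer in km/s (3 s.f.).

v ≈ 23.9 km/s

μ = GM = 6.674×10⁻¹¹ × 5.683×10²⁶ = 3.793×10¹⁶ m³/s².
r = 66360 km = 6.636×10⁷ m.
For a circular orbit v = √(μ/r) = √(3.793×10¹⁶ / 6.636×10⁷) = √(5.716×10⁸) = 23910 m/s.
That is 23.91 km/s.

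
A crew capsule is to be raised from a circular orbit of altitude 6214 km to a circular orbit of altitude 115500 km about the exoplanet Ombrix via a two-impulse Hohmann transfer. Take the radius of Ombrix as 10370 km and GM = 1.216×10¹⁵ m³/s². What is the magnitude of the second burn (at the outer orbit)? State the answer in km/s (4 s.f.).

r₁ = 10370 + 6214 = 16584 km = 1.6584×10⁷ m.
r₂ = 10370 + 115500 = 125870 km = 1.2587×10⁸ m.
Transfer ellipse a_t = (r₁ + r₂)/2 = 7.123×10⁷ m.
At r₁: circular v_c1 = √(μ/r₁) = 8563 m/s; transfer-periapsis v_p = √[μ(2/r₁ − 1/a_t)] = 11380 m/s.
At r₂: circular v_c2 = √(μ/r₂) = 3108 m/s; transfer-apoapsis v_a = √[μ(2/r₂ − 1/a_t)] = 1500 m/s.
Δv₂ = v_c2 − v_a = 1608 m/s.
= 1.608 km/s.

Δv ≈ 1.608 km/s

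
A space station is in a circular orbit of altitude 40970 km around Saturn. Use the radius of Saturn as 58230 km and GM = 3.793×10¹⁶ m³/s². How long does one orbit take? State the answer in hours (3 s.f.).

r = 58230 + 40970 = 99200 km = 9.9200×10⁷ m.
Kepler's third law: T = 2π√(r³/μ) = 2π√((9.920×10⁷)³ / 3.793×10¹⁶).
r³/μ = 2.574×10⁷ s², so T = 2π × 5.073×10³ = 3.188×10⁴ s.
Converting: 3.188×10⁴ s ÷ 3600 = 8.854 hours.

T ≈ 8.85 hours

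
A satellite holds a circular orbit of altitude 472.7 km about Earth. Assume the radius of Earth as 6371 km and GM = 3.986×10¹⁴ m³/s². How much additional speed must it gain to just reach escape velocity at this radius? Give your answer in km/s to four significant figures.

r = 6371 + 472.7 = 6843.7 km = 6.8437×10⁶ m.
Circular speed v_c = √(μ/r) = 7632 m/s.
Escape speed v_esc = √(2μ/r) = √2 × v_c = 10790 m/s.
Δv = v_esc − v_c = 3161 m/s = 3.161 km/s.

Δv ≈ 3.161 km/s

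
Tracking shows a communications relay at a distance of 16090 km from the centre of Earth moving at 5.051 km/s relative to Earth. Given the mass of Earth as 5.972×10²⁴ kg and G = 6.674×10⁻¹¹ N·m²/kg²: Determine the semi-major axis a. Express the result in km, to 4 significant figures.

a ≈ 16590 km

μ = GM = 6.674×10⁻¹¹ × 5.972×10²⁴ = 3.986×10¹⁴ m³/s².
r = 1.609×10⁷ m.
Specific orbital energy ε = v²/2 − μ/r = (5051)²/2 − 3.986×10¹⁴/1.609×10⁷ = -1.202×10⁷ J/kg.
Since ε = −μ/(2a), a = −μ/(2ε) = 1.659×10⁷ m = 16586 km.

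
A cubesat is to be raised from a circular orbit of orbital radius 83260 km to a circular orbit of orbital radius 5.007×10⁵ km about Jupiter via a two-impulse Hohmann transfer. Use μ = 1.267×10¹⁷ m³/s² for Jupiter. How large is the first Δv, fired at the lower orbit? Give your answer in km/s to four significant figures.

Δv ≈ 12.07 km/s

r₁ = 83260 km = 8.326×10⁷ m.
r₂ = 5.007×10⁵ km = 5.007×10⁸ m.
Transfer ellipse a_t = (r₁ + r₂)/2 = 2.920×10⁸ m.
At r₁: circular v_c1 = √(μ/r₁) = 39010 m/s; transfer-perijove v_p = √[μ(2/r₁ − 1/a_t)] = 51080 m/s.
Δv₁ = v_p − v_c1 = 12070 m/s.
= 12.07 km/s.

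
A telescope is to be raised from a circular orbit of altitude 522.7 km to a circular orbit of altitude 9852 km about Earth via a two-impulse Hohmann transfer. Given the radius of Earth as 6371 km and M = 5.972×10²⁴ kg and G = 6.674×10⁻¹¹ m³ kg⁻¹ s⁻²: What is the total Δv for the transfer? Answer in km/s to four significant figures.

μ = GM = 6.674×10⁻¹¹ × 5.972×10²⁴ = 3.986×10¹⁴ m³/s².
r₁ = 6371 + 522.7 = 6893.7 km = 6.8937×10⁶ m.
r₂ = 6371 + 9852 = 16223 km = 1.6223×10⁷ m.
Transfer ellipse a_t = (r₁ + r₂)/2 = 1.156×10⁷ m.
At r₁: circular v_c1 = √(μ/r₁) = 7604 m/s; transfer-perigee v_p = √[μ(2/r₁ − 1/a_t)] = 9008 m/s.
Δv₁ = v_p − v_c1 = 1405 m/s.
At r₂: circular v_c2 = √(μ/r₂) = 4957 m/s; transfer-apogee v_a = √[μ(2/r₂ − 1/a_t)] = 3828 m/s.
Δv₂ = v_c2 − v_a = 1129 m/s.
Total Δv = Δv₁ + Δv₂ = 2533 m/s = 2.533 km/s.

Δv_total ≈ 2.533 km/s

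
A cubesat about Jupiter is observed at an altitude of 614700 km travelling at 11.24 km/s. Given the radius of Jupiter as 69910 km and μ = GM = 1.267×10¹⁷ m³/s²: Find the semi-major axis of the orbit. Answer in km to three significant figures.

a ≈ 5.20×10⁵ km

r = 69910 + 614700 = 6.8461×10⁵ km = 6.846×10⁸ m.
Specific orbital energy ε = v²/2 − μ/r = (11240)²/2 − 1.267×10¹⁷/6.846×10⁸ = -1.219×10⁸ J/kg.
Since ε = −μ/(2a), a = −μ/(2ε) = 5.197×10⁸ m = 5.1969×10⁵ km.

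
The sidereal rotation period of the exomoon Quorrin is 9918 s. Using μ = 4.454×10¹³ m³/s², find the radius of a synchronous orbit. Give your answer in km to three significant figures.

A synchronous orbit has period T, so by Kepler's third law a = (μT²/4π²)^(1/3).
μT²/4π² = 4.454×10¹³ × (9.918×10³)² / 39.48 = 1.110×10²⁰ m³.
a = 4.806×10⁶ m = 4805.6 km.

r_sync ≈ 4810 km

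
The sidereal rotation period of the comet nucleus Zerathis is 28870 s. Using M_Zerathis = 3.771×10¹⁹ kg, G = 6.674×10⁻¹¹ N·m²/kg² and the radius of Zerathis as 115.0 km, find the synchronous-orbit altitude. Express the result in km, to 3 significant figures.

h_sync ≈ 261 km

μ = GM = 6.674×10⁻¹¹ × 3.771×10¹⁹ = 2.517×10⁹ m³/s².
A synchronous orbit has period T, so by Kepler's third law a = (μT²/4π²)^(1/3).
μT²/4π² = 2.517×10⁹ × (2.887×10⁴)² / 39.48 = 5.313×10¹⁶ m³.
a = 3.759×10⁵ m = 375.95 km.
Altitude h = a − R = 375.95 − 115.0 = 260.95 km.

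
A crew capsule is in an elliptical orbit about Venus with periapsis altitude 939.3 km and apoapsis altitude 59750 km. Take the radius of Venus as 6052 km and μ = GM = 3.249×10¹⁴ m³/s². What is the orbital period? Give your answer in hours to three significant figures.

r_p = 6052 + 939.3 = 6991.3 km = 6.9913×10⁶ m.
r_a = 6052 + 59750 = 65802 km = 6.5802×10⁷ m.
Semi-major axis a = (r_p + r_a)/2 = (6991.3 + 65802)/2 = 36397 km = 3.640×10⁷ m.
By Kepler's third law T = 2π√(a³/μ) = 2π × 1.218×10⁴ = 7.654×10⁴ s.
= 21.26 hours.

T ≈ 21.3 hours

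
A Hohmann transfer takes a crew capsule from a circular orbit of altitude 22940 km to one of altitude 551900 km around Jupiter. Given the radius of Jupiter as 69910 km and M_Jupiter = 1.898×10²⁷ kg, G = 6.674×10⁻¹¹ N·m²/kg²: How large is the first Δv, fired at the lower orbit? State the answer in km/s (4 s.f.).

Δv ≈ 11.79 km/s

μ = GM = 6.674×10⁻¹¹ × 1.898×10²⁷ = 1.267×10¹⁷ m³/s².
r₁ = 69910 + 22940 = 92850 km = 9.2850×10⁷ m.
r₂ = 69910 + 551900 = 621810 km = 6.2181×10⁸ m.
Transfer ellipse a_t = (r₁ + r₂)/2 = 3.573×10⁸ m.
At r₁: circular v_c1 = √(μ/r₁) = 36940 m/s; transfer-perijove v_p = √[μ(2/r₁ − 1/a_t)] = 48720 m/s.
Δv₁ = v_p − v_c1 = 11790 m/s.
= 11.79 km/s.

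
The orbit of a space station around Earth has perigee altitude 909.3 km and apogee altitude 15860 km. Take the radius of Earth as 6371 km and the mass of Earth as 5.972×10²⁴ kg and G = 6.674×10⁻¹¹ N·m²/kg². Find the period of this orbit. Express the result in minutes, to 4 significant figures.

T ≈ 297.3 minutes

μ = GM = 6.674×10⁻¹¹ × 5.972×10²⁴ = 3.986×10¹⁴ m³/s².
r_p = 6371 + 909.3 = 7280.3 km = 7.2803×10⁶ m.
r_a = 6371 + 15860 = 22231 km = 2.2231×10⁷ m.
Semi-major axis a = (r_p + r_a)/2 = (7280.3 + 22231)/2 = 14756 km = 1.476×10⁷ m.
By Kepler's third law T = 2π√(a³/μ) = 2π × 2.839×10³ = 1.784×10⁴ s.
= 297.3 minutes.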